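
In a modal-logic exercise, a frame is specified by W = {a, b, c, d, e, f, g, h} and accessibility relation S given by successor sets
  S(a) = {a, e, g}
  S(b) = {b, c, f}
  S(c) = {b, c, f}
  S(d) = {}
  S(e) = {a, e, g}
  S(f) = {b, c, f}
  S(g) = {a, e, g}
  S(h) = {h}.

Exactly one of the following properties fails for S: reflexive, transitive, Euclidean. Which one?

Reflexive: no — d is not related to itself.
Transitive: yes — every two-step S-path is closed by a direct edge.
Euclidean: yes — any two successors of a common world are S-related.
Only reflexive fails.

reflexive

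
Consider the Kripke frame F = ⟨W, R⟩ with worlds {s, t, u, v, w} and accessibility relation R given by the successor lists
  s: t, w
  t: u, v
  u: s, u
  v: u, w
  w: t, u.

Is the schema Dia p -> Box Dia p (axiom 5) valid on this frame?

No

By correspondence theory, 5 is valid on a frame iff R is Euclidean.
Euclidean: no — s R t and s R w, but not t R w.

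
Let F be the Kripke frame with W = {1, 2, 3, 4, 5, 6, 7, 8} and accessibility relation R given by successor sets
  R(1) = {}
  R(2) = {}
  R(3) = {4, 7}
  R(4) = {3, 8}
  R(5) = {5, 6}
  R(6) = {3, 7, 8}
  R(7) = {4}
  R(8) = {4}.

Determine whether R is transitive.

No

Transitive: no — 3 R 4 and 4 R 8, but not 3 R 8.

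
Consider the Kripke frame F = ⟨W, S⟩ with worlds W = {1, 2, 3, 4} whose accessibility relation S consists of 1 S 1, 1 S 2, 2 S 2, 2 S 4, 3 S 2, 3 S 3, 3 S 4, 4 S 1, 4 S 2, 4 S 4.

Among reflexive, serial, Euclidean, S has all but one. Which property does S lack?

Euclidean

Reflexive: yes — every world is S-related to itself.
Serial: yes — every world has a successor (e.g. 1 S 1).
Euclidean: no — 4 S 2 and 4 S 1, but not 2 S 1.
Only Euclidean fails.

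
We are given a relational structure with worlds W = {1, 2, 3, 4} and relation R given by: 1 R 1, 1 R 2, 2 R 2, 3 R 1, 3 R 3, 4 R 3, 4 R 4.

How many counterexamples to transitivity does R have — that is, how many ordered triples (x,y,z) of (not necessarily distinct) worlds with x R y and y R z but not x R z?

Enumerating: (3,1,2), (4,3,1).

2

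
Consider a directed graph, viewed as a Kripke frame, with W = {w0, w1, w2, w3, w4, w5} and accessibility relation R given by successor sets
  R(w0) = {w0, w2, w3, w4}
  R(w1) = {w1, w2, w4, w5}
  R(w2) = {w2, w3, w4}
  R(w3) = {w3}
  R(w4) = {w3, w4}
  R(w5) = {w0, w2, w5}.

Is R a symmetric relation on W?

No

Symmetric: no — w0 R w2 but not w2 R w0.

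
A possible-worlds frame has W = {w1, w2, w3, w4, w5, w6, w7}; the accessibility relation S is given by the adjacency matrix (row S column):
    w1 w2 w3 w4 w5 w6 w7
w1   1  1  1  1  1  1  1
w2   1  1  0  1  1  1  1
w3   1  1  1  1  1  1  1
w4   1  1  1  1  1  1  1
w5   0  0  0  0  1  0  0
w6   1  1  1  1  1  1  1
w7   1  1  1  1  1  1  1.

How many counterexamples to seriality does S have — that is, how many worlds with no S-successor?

S is serial; there are no such worlds.

0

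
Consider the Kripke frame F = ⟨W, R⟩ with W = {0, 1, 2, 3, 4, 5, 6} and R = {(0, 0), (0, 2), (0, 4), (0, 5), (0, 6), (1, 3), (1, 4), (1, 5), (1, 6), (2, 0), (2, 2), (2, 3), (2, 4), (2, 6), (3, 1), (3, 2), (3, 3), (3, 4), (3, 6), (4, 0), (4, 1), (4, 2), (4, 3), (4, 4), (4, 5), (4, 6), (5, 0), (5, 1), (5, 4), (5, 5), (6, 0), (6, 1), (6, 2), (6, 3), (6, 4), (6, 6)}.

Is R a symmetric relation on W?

Yes

Symmetric: yes — every pair in R has its reverse in R.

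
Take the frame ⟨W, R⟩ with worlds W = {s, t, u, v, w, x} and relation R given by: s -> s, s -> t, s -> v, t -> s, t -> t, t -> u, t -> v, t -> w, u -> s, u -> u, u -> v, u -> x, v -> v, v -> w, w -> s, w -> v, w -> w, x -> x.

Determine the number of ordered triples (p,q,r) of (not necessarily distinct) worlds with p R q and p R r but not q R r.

Enumerating: (s,v,s), (s,v,t), (t,s,u), (t,s,w), (t,u,t), (t,u,w), (t,v,s), (t,v,t), (t,v,u), (t,w,t), (t,w,u), (u,s,u), … and 9 more.
Total: 21.

21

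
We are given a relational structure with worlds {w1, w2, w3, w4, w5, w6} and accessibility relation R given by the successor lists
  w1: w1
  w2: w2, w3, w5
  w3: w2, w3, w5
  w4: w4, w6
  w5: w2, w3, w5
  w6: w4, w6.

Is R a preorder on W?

Yes

Reflexive: yes — every world is R-related to itself.
Transitive: yes — every two-step R-path is closed by a direct edge.
So R is a preorder.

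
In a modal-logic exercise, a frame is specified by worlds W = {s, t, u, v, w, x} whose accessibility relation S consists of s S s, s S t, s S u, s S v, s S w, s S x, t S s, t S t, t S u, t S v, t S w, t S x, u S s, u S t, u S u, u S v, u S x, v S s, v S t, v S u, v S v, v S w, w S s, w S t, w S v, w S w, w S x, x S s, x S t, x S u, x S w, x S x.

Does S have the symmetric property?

Symmetric: yes — every pair in S has its reverse in S.

Yes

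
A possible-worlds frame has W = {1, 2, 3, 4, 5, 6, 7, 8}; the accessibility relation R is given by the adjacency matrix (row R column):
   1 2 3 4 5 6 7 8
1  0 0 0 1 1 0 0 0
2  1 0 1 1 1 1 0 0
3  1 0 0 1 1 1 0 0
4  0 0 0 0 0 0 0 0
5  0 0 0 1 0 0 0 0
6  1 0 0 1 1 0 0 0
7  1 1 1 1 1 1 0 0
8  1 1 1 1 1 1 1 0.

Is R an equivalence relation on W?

No

Reflexive: no — 1 is not related to itself.
Symmetric: no — 1 R 4 but not 4 R 1.
Transitive: yes — every two-step R-path is closed by a direct edge.
So R is not an equivalence relation.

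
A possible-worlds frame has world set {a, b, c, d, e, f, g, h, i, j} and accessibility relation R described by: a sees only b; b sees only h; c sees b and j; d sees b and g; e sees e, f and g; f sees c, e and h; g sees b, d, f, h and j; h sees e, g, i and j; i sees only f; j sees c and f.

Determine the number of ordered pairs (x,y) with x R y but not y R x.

Enumerating: (a,b), (b,h), (c,b), (d,b), (e,g), (f,c), (f,h), (g,b), (g,f), (g,j), (h,e), (h,i), (h,j), (i,f), (j,f).

15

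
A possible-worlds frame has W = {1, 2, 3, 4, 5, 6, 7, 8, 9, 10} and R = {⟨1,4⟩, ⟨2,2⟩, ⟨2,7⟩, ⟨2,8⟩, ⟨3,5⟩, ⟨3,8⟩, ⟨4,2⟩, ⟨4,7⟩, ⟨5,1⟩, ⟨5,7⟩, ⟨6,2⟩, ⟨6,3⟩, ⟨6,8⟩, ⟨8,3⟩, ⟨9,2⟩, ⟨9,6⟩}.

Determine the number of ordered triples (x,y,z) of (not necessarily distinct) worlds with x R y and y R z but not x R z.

Enumerating: (1,4,2), (1,4,7), (2,8,3), (3,5,1), (3,5,7), (3,8,3), (4,2,8), (5,1,4), (6,2,7), (6,3,5), (8,3,5), (8,3,8), (9,2,7), (9,2,8), (9,6,3), (9,6,8).

16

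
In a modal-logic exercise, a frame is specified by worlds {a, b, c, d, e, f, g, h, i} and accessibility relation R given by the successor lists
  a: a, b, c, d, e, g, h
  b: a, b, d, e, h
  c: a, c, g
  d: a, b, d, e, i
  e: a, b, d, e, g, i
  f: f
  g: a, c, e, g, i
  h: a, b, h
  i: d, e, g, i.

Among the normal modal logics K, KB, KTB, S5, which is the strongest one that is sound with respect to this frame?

KTB

Symmetric (axiom B): yes — every pair in R has its reverse in R.
Reflexive (axiom T): yes — every world is R-related to itself.
Euclidean (axiom 5): no — a R b and a R c, but not b R c.
So F validates K, KB, KTB; S5 would additionally require R to be Euclidean. The strongest is KTB.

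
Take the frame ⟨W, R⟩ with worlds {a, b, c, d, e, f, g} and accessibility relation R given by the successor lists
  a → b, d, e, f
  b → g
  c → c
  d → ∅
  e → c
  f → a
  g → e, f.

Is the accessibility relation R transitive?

Transitive: no — a R b and b R g, but not a R g.

No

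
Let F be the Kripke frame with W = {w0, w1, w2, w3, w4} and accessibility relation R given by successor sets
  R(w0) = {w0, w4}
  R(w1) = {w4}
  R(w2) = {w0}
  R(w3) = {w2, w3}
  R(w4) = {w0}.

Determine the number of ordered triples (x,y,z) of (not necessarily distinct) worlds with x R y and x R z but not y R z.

4

Enumerating: (w0,w4,w4), (w1,w4,w4), (w3,w2,w2), (w3,w2,w3).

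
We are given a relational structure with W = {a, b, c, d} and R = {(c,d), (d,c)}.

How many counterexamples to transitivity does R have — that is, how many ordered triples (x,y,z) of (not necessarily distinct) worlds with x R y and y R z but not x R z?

2

Enumerating: (c,d,c), (d,c,d).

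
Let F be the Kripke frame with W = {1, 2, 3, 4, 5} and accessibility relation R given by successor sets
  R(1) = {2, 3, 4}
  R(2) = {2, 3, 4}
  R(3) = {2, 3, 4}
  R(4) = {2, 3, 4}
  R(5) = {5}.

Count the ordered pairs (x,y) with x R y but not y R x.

3

Enumerating: (1,2), (1,3), (1,4).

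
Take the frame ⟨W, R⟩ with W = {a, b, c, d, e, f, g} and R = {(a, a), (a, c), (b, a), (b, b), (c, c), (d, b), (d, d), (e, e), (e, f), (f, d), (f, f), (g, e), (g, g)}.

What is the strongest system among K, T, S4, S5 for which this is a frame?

T

Reflexive (axiom T): yes — every world is R-related to itself.
Transitive (axiom 4): no — b R a and a R c, but not b R c.
Euclidean (axiom 5): no — a R c and a R a, but not c R a.
So F validates K, T; S4 would additionally require R to be transitive. The strongest is T.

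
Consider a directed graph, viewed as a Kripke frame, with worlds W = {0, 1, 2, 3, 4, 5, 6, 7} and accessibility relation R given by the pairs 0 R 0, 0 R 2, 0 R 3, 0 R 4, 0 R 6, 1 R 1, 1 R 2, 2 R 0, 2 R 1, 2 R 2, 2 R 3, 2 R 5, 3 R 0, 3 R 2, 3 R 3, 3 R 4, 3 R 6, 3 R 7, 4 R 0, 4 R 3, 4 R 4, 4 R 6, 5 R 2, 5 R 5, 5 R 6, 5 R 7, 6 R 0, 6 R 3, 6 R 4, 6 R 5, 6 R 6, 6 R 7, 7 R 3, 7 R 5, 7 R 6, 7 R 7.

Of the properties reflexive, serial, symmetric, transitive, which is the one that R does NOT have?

Reflexive: yes — every world is R-related to itself.
Serial: yes — every world has a successor (e.g. 0 R 0).
Symmetric: yes — every pair in R has its reverse in R.
Transitive: no — 0 R 2 and 2 R 1, but not 0 R 1.
Only transitive fails.

transitive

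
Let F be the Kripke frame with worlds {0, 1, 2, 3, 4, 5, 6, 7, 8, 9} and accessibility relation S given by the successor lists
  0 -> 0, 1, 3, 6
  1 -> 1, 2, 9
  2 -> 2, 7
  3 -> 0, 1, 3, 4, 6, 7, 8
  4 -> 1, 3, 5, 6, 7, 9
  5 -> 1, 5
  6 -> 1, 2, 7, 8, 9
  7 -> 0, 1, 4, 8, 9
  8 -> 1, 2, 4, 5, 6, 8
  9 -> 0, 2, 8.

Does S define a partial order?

Reflexive: no — 4 is not related to itself.
Transitive: no — 0 S 1 and 1 S 2, but not 0 S 2.
Antisymmetric: no — 0 S 3 and 3 S 0 with 0 ≠ 3.
So S is not a partial order.

No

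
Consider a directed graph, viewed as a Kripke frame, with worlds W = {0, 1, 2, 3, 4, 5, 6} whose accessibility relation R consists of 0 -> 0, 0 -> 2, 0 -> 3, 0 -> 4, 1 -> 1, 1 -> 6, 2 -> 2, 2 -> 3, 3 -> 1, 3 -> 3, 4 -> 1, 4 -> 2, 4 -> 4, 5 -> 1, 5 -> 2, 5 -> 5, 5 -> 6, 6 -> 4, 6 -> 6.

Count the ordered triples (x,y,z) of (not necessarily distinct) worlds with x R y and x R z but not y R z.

Enumerating: (0,2,0), (0,2,4), (0,3,0), (0,3,2), (0,3,4), (0,4,0), (0,4,3), (1,6,1), (2,3,2), (3,1,3), (4,1,2), (4,1,4), … and 11 more.
Total: 23.

23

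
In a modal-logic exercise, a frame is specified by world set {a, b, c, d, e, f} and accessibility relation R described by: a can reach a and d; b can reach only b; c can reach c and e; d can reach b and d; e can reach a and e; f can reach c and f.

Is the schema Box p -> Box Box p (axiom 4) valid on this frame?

Axiom 4 corresponds to the accessibility relation being transitive.
Transitive: no — a R d and d R b, but not a R b.

No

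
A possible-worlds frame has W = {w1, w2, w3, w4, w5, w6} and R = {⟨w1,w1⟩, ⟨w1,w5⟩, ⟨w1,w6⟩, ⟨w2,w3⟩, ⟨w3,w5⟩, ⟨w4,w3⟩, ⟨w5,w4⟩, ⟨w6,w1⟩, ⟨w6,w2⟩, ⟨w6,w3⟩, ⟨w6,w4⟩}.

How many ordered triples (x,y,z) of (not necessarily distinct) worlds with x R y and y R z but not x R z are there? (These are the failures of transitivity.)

11

Enumerating: (w1,w5,w4), (w1,w6,w2), (w1,w6,w3), (w1,w6,w4), (w2,w3,w5), (w3,w5,w4), (w4,w3,w5), (w5,w4,w3), (w6,w1,w5), (w6,w1,w6), (w6,w3,w5).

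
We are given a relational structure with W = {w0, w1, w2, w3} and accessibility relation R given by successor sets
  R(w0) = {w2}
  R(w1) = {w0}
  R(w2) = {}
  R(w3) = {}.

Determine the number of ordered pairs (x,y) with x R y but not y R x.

2

Enumerating: (w0,w2), (w1,w0).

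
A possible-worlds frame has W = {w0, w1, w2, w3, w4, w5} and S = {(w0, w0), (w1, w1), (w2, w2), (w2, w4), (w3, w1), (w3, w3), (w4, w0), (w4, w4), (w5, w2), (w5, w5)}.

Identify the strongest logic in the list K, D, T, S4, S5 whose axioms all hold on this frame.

T

Serial (axiom D): yes — every world has a successor (e.g. w0 S w0).
Reflexive (axiom T): yes — every world is S-related to itself.
Transitive (axiom 4): no — w2 S w4 and w4 S w0, but not w2 S w0.
Euclidean (axiom 5): no — w2 S w4 and w2 S w2, but not w4 S w2.
So F validates K, D, T; S4 would additionally require S to be transitive. The strongest is T.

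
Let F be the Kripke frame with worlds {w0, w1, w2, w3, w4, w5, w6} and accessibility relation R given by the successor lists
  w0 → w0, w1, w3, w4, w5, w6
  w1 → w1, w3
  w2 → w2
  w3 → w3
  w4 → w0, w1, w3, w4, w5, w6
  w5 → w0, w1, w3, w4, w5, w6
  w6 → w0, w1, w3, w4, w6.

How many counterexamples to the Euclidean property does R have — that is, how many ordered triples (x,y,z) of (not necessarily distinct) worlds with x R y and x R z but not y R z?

Enumerating: (w0,w1,w0), (w0,w1,w4), (w0,w1,w5), (w0,w1,w6), (w0,w3,w0), (w0,w3,w1), (w0,w3,w4), (w0,w3,w5), (w0,w3,w6), (w0,w6,w5), (w1,w3,w1), (w4,w1,w0), … and 26 more.
Total: 38.

38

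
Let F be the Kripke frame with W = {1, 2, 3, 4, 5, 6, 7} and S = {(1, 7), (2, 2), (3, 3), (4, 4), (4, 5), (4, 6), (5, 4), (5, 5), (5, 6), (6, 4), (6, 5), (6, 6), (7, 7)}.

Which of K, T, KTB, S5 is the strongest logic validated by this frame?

K

Reflexive (axiom T): no — 1 is not related to itself.
Symmetric (axiom B): no — 1 S 7 but not 7 S 1.
Euclidean (axiom 5): yes — any two successors of a common world are S-related.
So F validates K; T would additionally require S to be reflexive. The strongest is K.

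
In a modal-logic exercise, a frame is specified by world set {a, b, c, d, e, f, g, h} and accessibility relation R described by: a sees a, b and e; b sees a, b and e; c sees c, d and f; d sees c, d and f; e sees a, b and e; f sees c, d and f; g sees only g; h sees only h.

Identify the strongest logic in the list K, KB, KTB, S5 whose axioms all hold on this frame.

S5

Symmetric (axiom B): yes — every pair in R has its reverse in R.
Reflexive (axiom T): yes — every world is R-related to itself.
Euclidean (axiom 5): yes — any two successors of a common world are R-related.
So F validates K, KB, KTB, S5. The strongest is S5.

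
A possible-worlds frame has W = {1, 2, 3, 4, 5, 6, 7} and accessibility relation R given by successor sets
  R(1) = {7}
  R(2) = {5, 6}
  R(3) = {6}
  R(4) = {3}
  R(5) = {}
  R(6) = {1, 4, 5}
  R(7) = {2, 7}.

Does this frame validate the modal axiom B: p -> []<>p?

The schema B characterises exactly the symmetric frames.
Symmetric: no — 1 R 7 but not 7 R 1.

No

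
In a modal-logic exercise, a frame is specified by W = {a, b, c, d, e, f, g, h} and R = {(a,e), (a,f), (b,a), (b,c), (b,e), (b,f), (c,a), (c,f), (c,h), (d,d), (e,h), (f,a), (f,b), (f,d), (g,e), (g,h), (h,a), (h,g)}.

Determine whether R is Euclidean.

No

Euclidean: no — a R e and a R f, but not e R f.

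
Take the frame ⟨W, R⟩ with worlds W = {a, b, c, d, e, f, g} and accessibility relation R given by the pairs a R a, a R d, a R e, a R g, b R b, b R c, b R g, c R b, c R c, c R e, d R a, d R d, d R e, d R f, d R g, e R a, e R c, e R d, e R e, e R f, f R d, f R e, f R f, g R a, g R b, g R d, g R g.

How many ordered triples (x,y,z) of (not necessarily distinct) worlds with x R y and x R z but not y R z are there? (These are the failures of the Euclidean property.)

Enumerating: (a,e,g), (a,g,e), (b,c,g), (b,g,c), (c,b,e), (c,e,b), (d,a,f), (d,e,g), (d,f,a), (d,f,g), (d,g,e), (d,g,f), … and 12 more.
Total: 24.

24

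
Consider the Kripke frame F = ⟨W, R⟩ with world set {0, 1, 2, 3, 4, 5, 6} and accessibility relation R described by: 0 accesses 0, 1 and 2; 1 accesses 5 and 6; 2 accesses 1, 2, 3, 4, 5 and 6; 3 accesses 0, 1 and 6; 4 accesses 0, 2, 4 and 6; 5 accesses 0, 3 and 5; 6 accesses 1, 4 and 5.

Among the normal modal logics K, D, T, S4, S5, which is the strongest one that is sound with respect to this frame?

Serial (axiom D): yes — every world has a successor (e.g. 0 R 0).
Reflexive (axiom T): no — 1 is not related to itself.
Transitive (axiom 4): no — 0 R 1 and 1 R 5, but not 0 R 5.
Euclidean (axiom 5): no — 0 R 1 and 0 R 2, but not 1 R 2.
So F validates K, D; T would additionally require R to be reflexive. The strongest is D.

D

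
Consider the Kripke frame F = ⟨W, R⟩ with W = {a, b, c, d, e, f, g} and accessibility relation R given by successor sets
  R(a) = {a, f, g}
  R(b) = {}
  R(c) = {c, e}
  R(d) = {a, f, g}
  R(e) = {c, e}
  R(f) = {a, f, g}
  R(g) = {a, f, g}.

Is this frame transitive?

Yes

Transitive: yes — every two-step R-path is closed by a direct edge.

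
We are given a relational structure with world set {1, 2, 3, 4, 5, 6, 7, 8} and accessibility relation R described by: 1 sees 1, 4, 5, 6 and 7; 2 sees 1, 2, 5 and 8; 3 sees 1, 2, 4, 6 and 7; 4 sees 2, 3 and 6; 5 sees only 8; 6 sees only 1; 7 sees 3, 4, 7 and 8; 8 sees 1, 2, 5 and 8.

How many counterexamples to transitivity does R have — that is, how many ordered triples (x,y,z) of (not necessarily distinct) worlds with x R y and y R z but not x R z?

Enumerating: (1,4,2), (1,4,3), (1,5,8), (1,7,3), (1,7,8), (2,1,4), (2,1,6), (2,1,7), (3,1,5), (3,2,5), (3,2,8), (3,4,3), … and 27 more.
Total: 39.

39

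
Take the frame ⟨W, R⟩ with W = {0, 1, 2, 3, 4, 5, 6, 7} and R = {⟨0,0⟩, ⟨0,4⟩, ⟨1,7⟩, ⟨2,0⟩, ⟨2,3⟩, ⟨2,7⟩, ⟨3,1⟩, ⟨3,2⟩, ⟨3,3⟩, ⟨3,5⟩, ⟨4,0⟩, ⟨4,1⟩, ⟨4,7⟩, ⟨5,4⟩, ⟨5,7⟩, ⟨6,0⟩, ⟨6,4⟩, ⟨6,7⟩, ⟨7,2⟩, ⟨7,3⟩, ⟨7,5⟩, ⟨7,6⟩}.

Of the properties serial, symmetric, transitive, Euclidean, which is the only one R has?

Serial: yes — every world has a successor (e.g. 0 R 0).
Symmetric: no — 1 R 7 but not 7 R 1.
Transitive: no — 0 R 4 and 4 R 1, but not 0 R 1.
Euclidean: no — 2 R 0 and 2 R 3, but not 0 R 3.
Only serial holds.

serial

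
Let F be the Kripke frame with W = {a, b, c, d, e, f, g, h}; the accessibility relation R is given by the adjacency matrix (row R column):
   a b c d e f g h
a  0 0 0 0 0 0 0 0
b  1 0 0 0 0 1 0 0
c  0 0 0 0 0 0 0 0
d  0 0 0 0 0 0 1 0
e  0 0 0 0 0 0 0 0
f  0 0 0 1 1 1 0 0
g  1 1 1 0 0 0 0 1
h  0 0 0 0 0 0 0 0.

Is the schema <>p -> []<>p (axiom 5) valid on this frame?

Axiom 5 corresponds to the accessibility relation being Euclidean.
Euclidean: no — b R a and b R f, but not a R f.

No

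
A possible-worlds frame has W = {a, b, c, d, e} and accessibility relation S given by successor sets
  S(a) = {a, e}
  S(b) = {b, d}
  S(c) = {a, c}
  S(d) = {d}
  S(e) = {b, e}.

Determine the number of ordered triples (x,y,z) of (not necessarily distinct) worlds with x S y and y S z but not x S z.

Enumerating: (a,e,b), (c,a,e), (e,b,d).

3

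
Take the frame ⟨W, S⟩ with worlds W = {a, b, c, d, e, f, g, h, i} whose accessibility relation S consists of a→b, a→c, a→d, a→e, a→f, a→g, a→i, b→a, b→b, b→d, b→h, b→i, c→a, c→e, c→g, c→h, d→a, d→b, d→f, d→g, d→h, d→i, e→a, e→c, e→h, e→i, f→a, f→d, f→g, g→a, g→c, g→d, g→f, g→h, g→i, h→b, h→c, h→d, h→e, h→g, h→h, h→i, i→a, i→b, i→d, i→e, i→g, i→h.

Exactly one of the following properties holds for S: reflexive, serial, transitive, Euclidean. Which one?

serial

Reflexive: no — a is not related to itself.
Serial: yes — every world has a successor (e.g. a S b).
Transitive: no — a S b and b S h, but not a S h.
Euclidean: no — a S b and a S c, but not b S c.
Only serial holds.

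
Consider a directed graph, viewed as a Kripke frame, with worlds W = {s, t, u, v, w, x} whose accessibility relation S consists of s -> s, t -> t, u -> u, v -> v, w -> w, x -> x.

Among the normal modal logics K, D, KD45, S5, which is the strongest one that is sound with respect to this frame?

Serial (axiom D): yes — every world has a successor (e.g. s S s).
Euclidean (axiom 5): yes — any two successors of a common world are S-related.
Transitive (axiom 4): yes — every two-step S-path is closed by a direct edge.
Reflexive (axiom T): yes — every world is S-related to itself.
So F validates K, D, KD45, S5. The strongest is S5.

S5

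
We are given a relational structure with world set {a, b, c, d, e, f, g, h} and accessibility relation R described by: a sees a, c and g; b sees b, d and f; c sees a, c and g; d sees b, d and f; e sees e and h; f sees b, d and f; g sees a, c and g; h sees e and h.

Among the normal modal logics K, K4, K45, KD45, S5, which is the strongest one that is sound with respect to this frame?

S5

Transitive (axiom 4): yes — every two-step R-path is closed by a direct edge.
Euclidean (axiom 5): yes — any two successors of a common world are R-related.
Serial (axiom D): yes — every world has a successor (e.g. a R a).
Reflexive (axiom T): yes — every world is R-related to itself.
So F validates K, K4, K45, KD45, S5. The strongest is S5.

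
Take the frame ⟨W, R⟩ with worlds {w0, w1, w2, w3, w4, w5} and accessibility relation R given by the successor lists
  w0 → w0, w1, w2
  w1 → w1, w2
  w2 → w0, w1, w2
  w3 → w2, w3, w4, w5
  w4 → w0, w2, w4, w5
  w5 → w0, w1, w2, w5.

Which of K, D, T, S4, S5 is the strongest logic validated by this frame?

T

Serial (axiom D): yes — every world has a successor (e.g. w0 R w0).
Reflexive (axiom T): yes — every world is R-related to itself.
Transitive (axiom 4): no — w1 R w2 and w2 R w0, but not w1 R w0.
Euclidean (axiom 5): no — w2 R w1 and w2 R w0, but not w1 R w0.
So F validates K, D, T; S4 would additionally require R to be transitive. The strongest is T.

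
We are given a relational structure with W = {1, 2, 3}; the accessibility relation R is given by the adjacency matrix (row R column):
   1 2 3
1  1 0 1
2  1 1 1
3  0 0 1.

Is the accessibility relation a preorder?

Yes

Reflexive: yes — every world is R-related to itself.
Transitive: yes — every two-step R-path is closed by a direct edge.
So R is a preorder.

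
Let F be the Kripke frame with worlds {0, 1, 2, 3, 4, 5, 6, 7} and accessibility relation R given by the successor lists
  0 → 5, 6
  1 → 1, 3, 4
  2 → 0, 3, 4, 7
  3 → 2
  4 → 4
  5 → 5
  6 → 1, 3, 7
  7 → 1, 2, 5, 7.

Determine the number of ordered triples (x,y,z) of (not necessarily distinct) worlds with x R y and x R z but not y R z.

37

Enumerating: (0,5,6), (0,6,5), (0,6,6), (1,3,1), (1,3,3), (1,3,4), (1,4,1), (1,4,3), (2,0,0), (2,0,3), (2,0,4), (2,0,7), … and 25 more.
Total: 37.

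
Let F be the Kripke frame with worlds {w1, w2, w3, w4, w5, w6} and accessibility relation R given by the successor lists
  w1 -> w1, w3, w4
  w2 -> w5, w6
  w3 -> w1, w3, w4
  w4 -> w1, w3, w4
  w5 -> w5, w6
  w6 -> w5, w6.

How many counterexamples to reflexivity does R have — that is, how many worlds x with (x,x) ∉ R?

Enumerating: w2.

1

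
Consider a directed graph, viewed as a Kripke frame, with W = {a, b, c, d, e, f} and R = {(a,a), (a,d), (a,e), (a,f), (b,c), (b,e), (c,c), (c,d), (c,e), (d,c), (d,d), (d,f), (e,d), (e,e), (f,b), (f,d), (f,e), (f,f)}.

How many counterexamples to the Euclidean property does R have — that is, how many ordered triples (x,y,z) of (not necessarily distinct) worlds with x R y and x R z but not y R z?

18

Enumerating: (a,d,a), (a,d,e), (a,e,a), (a,e,f), (a,f,a), (b,e,c), (c,d,e), (c,e,c), (d,c,f), (d,f,c), (e,d,e), (f,b,b), (f,b,d), (f,b,f), (f,d,b), (f,d,e), (f,e,b), (f,e,f).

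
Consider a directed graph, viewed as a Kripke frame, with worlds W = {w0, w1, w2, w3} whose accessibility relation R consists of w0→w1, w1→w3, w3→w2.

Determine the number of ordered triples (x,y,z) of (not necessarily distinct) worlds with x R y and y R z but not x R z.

2

Enumerating: (w0,w1,w3), (w1,w3,w2).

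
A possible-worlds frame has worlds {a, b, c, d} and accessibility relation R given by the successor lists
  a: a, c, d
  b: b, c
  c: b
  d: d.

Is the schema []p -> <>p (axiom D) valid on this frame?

By correspondence theory, D is valid on a frame iff R is serial.
Serial: yes — every world has a successor (e.g. a R a).

Yes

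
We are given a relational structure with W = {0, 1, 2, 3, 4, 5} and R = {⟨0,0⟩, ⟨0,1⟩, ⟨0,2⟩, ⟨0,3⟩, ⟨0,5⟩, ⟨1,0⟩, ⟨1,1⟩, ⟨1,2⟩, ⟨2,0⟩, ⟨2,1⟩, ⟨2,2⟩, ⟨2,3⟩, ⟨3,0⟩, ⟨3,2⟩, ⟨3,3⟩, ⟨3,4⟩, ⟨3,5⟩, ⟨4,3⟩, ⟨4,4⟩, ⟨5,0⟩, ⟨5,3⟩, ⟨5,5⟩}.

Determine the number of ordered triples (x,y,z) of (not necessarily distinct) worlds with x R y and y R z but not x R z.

Enumerating: (0,3,4), (1,0,3), (1,0,5), (1,2,3), (2,0,5), (2,3,4), (2,3,5), (3,0,1), (3,2,1), (4,3,0), (4,3,2), (4,3,5), (5,0,1), (5,0,2), (5,3,2), (5,3,4).

16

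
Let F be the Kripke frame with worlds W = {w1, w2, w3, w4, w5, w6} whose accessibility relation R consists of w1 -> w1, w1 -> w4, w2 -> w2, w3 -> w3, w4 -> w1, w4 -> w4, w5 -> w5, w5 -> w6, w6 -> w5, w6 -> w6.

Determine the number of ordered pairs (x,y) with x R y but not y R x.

0

R is symmetric; there are no such tuples.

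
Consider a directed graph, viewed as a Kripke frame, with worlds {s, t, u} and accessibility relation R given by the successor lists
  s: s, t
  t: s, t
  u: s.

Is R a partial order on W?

No

Reflexive: no — u is not related to itself.
Transitive: no — u R s and s R t, but not u R t.
Antisymmetric: no — s R t and t R s with s ≠ t.
So R is not a partial order.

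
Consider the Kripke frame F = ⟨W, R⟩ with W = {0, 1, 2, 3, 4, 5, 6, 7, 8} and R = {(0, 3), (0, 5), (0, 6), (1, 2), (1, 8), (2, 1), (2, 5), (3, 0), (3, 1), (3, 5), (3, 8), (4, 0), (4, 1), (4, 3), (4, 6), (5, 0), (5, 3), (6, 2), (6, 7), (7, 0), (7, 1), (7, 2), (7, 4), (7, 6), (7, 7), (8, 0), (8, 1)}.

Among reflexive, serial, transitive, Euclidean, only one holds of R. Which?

Reflexive: no — 0 is not related to itself.
Serial: yes — every world has a successor (e.g. 0 R 3).
Transitive: no — 0 R 3 and 3 R 1, but not 0 R 1.
Euclidean: no — 0 R 3 and 0 R 6, but not 3 R 6.
Only serial holds.

serial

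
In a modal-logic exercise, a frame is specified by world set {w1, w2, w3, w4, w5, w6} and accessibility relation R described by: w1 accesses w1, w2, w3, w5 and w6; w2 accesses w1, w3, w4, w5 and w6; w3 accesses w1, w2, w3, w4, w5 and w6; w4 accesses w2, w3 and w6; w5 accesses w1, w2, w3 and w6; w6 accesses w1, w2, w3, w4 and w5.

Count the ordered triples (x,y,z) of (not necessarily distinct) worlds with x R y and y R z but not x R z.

Enumerating: (w1,w2,w4), (w1,w3,w4), (w1,w6,w4), (w2,w1,w2), (w2,w3,w2), (w2,w4,w2), (w2,w5,w2), (w2,w6,w2), (w4,w2,w1), (w4,w2,w4), (w4,w2,w5), (w4,w3,w1), … and 17 more.
Total: 29.

29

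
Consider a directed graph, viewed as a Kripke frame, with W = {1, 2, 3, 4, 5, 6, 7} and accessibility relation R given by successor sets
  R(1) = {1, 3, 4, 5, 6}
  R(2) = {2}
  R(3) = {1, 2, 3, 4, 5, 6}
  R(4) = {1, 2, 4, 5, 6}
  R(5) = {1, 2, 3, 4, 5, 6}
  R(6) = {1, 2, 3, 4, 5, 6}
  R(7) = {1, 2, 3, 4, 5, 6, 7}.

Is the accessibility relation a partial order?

No

Reflexive: yes — every world is R-related to itself.
Transitive: no — 1 R 3 and 3 R 2, but not 1 R 2.
Antisymmetric: no — 1 R 3 and 3 R 1 with 1 ≠ 3.
So R is not a partial order.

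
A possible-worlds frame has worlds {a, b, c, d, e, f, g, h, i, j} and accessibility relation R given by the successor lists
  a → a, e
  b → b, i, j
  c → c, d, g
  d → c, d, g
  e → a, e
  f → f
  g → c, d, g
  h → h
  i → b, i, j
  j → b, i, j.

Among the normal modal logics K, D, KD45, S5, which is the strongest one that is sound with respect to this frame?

S5

Serial (axiom D): yes — every world has a successor (e.g. a R a).
Euclidean (axiom 5): yes — any two successors of a common world are R-related.
Transitive (axiom 4): yes — every two-step R-path is closed by a direct edge.
Reflexive (axiom T): yes — every world is R-related to itself.
So F validates K, D, KD45, S5. The strongest is S5.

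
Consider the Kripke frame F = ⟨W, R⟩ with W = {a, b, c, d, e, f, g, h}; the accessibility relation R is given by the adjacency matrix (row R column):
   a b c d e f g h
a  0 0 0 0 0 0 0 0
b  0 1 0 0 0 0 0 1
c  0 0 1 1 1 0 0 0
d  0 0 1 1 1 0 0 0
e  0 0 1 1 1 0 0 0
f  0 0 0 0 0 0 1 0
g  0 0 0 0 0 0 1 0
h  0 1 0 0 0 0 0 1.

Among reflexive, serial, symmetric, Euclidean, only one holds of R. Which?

Reflexive: no — a is not related to itself.
Serial: no — a has no R-successor.
Symmetric: no — f R g but not g R f.
Euclidean: yes — any two successors of a common world are R-related.
Only Euclidean holds.

Euclidean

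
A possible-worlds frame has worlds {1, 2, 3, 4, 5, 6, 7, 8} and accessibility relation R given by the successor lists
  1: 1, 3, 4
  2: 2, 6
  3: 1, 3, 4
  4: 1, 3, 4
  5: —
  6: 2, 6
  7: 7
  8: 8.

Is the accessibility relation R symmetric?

Symmetric: yes — every pair in R has its reverse in R.

Yes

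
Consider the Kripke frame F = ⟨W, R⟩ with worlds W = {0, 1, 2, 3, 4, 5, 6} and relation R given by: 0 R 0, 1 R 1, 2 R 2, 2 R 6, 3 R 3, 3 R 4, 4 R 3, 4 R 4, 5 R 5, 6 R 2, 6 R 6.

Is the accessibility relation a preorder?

Yes

Reflexive: yes — every world is R-related to itself.
Transitive: yes — every two-step R-path is closed by a direct edge.
So R is a preorder.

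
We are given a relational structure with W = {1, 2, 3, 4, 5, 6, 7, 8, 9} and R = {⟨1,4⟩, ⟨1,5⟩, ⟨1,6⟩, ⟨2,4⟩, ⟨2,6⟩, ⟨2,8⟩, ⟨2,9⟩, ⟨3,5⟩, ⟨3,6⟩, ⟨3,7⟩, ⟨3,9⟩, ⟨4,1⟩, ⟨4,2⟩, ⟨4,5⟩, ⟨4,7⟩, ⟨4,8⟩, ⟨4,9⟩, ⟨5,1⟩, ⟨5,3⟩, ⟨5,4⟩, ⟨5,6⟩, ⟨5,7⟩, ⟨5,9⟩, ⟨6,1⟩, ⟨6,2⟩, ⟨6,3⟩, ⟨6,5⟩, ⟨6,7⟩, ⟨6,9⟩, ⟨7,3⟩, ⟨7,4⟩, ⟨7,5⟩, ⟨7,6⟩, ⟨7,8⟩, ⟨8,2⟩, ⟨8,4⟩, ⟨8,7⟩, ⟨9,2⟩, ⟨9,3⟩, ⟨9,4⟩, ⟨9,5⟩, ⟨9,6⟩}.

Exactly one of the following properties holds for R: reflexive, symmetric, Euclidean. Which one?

symmetric

Reflexive: no — 1 is not related to itself.
Symmetric: yes — every pair in R has its reverse in R.
Euclidean: no — 1 R 4 and 1 R 6, but not 4 R 6.
Only symmetric holds.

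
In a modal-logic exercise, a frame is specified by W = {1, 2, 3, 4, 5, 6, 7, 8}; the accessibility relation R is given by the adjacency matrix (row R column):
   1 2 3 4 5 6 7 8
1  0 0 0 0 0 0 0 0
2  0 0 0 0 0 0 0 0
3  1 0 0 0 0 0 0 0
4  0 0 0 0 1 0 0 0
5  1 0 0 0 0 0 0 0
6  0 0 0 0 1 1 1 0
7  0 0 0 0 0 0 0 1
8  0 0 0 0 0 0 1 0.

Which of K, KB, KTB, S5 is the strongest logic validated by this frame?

K

Symmetric (axiom B): no — 3 R 1 but not 1 R 3.
Reflexive (axiom T): no — 1 is not related to itself.
Euclidean (axiom 5): no — 6 R 5 and 6 R 7, but not 5 R 7.
So F validates K; KB would additionally require R to be symmetric. The strongest is K.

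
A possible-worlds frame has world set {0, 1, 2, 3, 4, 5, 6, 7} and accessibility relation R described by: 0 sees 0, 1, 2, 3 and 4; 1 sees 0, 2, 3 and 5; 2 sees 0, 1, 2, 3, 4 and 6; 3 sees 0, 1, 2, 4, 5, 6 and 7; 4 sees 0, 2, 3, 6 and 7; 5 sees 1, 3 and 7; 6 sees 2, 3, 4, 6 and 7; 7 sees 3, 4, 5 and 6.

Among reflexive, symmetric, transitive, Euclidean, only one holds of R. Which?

Reflexive: no — 1 is not related to itself.
Symmetric: yes — every pair in R has its reverse in R.
Transitive: no — 0 R 1 and 1 R 5, but not 0 R 5.
Euclidean: no — 0 R 1 and 0 R 4, but not 1 R 4.
Only symmetric holds.

symmetric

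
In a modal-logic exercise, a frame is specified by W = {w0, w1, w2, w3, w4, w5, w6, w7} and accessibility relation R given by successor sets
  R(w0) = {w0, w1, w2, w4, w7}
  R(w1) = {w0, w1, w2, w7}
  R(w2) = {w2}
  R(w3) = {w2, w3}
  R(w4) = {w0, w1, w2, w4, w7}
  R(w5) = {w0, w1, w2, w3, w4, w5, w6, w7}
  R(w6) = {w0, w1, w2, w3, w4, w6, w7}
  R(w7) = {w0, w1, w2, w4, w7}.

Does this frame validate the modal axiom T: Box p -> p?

Yes

The schema T characterises exactly the reflexive frames.
Reflexive: yes — every world is R-related to itself.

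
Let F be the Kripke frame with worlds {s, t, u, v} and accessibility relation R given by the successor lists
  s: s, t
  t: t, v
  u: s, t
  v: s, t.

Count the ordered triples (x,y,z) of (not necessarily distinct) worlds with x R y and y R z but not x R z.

Enumerating: (s,t,v), (t,v,s), (u,t,v), (v,t,v).

4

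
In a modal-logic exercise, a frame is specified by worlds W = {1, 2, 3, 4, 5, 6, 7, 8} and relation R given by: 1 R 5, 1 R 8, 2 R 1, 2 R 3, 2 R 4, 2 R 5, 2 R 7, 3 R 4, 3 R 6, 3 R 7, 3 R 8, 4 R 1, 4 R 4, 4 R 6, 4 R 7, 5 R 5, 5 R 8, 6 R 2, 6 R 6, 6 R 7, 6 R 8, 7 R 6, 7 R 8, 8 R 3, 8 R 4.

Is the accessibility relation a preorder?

No

Reflexive: no — 1 is not related to itself.
Transitive: no — 1 R 8 and 8 R 3, but not 1 R 3.
So R is not a preorder.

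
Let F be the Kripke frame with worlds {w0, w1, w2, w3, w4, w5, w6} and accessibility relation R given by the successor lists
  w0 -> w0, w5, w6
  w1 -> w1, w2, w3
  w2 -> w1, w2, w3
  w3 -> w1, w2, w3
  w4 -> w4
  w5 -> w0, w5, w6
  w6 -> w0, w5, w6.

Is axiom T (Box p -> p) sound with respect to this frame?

Yes

By correspondence theory, T is valid on a frame iff R is reflexive.
Reflexive: yes — every world is R-related to itself.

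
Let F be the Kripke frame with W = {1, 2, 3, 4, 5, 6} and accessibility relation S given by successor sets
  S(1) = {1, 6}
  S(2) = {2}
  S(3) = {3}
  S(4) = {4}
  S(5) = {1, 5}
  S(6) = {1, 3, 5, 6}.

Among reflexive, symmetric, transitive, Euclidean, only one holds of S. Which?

Reflexive: yes — every world is S-related to itself.
Symmetric: no — 5 S 1 but not 1 S 5.
Transitive: no — 1 S 6 and 6 S 3, but not 1 S 3.
Euclidean: no — 6 S 1 and 6 S 3, but not 1 S 3.
Only reflexive holds.

reflexive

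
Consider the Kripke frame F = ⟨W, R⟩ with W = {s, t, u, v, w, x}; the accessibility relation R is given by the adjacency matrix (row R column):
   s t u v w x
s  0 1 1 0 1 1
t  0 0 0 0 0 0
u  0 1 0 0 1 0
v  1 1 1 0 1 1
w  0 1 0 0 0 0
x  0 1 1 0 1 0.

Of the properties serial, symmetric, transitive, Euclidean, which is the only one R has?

transitive

Serial: no — t has no R-successor.
Symmetric: no — s R t but not t R s.
Transitive: yes — every two-step R-path is closed by a direct edge.
Euclidean: no — s R t and s R u, but not t R u.
Only transitive holds.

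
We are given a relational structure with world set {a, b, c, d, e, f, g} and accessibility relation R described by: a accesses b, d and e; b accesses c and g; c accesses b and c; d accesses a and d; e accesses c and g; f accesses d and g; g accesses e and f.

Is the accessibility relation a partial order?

Reflexive: no — a is not related to itself.
Transitive: no — a R b and b R c, but not a R c.
Antisymmetric: no — a R d and d R a with a ≠ d.
So R is not a partial order.

No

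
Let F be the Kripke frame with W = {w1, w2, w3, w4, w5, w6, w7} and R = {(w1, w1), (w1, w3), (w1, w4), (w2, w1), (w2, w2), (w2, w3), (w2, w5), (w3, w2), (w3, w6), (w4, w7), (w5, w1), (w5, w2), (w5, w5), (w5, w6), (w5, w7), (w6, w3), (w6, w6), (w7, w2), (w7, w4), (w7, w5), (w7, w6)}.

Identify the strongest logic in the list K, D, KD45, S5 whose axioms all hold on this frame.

D

Serial (axiom D): yes — every world has a successor (e.g. w1 R w1).
Euclidean (axiom 5): no — w1 R w3 and w1 R w4, but not w3 R w4.
Transitive (axiom 4): no — w1 R w3 and w3 R w2, but not w1 R w2.
Reflexive (axiom T): no — w3 is not related to itself.
So F validates K, D; KD45 would additionally require R to be Euclidean and transitive. The strongest is D.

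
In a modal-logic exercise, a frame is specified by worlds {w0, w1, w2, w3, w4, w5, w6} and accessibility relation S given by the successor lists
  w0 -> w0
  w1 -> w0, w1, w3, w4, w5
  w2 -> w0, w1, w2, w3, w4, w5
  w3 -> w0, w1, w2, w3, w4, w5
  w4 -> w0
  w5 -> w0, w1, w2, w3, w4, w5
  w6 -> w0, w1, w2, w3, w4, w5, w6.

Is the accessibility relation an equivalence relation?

No

Reflexive: no — w4 is not related to itself.
Symmetric: no — w1 S w0 but not w0 S w1.
Transitive: no — w1 S w3 and w3 S w2, but not w1 S w2.
So S is not an equivalence relation.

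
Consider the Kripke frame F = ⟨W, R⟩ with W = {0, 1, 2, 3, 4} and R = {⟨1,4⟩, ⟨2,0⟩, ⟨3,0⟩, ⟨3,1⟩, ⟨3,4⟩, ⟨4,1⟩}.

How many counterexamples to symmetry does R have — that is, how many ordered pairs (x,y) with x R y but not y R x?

Enumerating: (2,0), (3,0), (3,1), (3,4).

4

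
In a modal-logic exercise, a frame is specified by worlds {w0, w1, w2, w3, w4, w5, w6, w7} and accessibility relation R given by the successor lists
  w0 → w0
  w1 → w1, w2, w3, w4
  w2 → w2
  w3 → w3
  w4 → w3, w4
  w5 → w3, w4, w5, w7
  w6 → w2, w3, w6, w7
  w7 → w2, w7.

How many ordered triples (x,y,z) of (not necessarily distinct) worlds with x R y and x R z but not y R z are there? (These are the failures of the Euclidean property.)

Enumerating: (w1,w2,w1), (w1,w2,w3), (w1,w2,w4), (w1,w3,w1), (w1,w3,w2), (w1,w3,w4), (w1,w4,w1), (w1,w4,w2), (w4,w3,w4), (w5,w3,w4), (w5,w3,w5), (w5,w3,w7), … and 14 more.
Total: 26.

26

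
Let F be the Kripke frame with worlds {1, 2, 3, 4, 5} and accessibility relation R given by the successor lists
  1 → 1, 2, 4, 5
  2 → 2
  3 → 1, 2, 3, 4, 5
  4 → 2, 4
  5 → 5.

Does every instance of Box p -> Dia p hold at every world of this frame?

By correspondence theory, D is valid on a frame iff R is serial.
Serial: yes — every world has a successor (e.g. 1 R 1).

Yes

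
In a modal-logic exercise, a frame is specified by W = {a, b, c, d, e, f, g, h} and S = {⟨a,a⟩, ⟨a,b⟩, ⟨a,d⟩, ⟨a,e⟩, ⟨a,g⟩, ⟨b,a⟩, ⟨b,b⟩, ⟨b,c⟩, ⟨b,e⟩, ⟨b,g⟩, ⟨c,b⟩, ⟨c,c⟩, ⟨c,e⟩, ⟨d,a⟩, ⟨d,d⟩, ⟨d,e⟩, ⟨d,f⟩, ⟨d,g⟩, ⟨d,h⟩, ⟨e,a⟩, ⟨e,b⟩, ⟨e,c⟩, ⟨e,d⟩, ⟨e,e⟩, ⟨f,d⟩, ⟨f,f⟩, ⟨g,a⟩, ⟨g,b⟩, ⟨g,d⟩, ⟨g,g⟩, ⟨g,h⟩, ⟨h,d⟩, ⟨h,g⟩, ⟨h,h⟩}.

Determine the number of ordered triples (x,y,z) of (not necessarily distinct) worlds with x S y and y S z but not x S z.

36

Enumerating: (a,b,c), (a,d,f), (a,d,h), (a,e,c), (a,g,h), (b,a,d), (b,e,d), (b,g,d), (b,g,h), (c,b,a), (c,b,g), (c,e,a), … and 24 more.
Total: 36.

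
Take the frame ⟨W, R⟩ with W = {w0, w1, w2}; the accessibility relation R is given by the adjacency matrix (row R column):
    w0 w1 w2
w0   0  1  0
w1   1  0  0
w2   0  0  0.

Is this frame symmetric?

Symmetric: yes — every pair in R has its reverse in R.

Yes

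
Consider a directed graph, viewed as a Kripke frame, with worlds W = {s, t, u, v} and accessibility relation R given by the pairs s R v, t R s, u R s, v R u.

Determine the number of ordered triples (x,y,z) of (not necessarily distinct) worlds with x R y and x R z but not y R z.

Enumerating: (s,v,v), (t,s,s), (u,s,s), (v,u,u).

4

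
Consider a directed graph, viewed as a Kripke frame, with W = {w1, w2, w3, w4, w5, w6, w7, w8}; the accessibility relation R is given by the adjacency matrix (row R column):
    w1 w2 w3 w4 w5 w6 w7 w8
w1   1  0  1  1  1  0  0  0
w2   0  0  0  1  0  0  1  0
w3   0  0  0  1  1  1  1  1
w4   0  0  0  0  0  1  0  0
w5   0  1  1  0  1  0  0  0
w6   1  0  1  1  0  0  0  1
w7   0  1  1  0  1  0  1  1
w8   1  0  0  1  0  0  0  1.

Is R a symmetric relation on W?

No

Symmetric: no — w1 R w3 but not w3 R w1.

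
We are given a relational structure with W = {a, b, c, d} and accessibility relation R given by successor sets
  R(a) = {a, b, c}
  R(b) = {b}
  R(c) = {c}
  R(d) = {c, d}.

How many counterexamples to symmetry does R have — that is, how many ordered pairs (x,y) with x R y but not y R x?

Enumerating: (a,b), (a,c), (d,c).

3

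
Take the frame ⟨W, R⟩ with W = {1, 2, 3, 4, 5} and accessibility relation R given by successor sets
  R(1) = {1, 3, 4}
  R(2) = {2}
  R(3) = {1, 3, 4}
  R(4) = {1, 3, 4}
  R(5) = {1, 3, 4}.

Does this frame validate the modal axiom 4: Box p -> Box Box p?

By correspondence theory, 4 is valid on a frame iff R is transitive.
Transitive: yes — every two-step R-path is closed by a direct edge.

Yes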